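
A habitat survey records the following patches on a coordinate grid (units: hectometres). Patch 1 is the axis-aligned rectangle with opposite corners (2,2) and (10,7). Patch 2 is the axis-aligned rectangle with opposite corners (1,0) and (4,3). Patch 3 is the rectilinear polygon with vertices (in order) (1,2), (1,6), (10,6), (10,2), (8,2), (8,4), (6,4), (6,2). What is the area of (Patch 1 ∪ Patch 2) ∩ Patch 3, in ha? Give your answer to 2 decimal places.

29.00

|Patch 1 ∪ Patch 2| = 47.
|(Patch 1 ∪ Patch 2) ∩ Patch 3| = 29.00.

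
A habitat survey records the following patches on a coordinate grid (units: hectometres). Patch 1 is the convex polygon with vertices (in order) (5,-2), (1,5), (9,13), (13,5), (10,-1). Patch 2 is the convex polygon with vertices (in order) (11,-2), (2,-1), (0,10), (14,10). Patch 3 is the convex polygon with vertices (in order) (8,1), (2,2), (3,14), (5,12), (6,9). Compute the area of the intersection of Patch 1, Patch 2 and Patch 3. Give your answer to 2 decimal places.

31.71

The intersection is the polygon with vertices (5.75,9.75), (6,9), (8,1), (2.789,1.868), (2.091,3.091), (2.364,6.364).
By the shoelace formula its area is 31.71.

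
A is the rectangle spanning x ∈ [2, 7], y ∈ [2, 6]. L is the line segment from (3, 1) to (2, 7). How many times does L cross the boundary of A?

2

The segment meets the boundary at (2.167,6), (2.833,2).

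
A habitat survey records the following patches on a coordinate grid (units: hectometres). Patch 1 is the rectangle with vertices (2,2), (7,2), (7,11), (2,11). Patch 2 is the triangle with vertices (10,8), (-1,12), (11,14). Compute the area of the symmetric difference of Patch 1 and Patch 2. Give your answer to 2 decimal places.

|Patch 1| = 45, |Patch 2| = 35, |Patch 1∩Patch 2| = 5.
|Patch 1 △ Patch 2| = |Patch 1| + |Patch 2| − 2·|Patch 1∩Patch 2| = 45 + 35 − 10 = 70.00.

70.00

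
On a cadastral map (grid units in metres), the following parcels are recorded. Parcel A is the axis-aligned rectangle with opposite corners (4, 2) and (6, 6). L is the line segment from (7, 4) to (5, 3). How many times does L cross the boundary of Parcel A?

The segment meets the boundary at (6,3.5).

1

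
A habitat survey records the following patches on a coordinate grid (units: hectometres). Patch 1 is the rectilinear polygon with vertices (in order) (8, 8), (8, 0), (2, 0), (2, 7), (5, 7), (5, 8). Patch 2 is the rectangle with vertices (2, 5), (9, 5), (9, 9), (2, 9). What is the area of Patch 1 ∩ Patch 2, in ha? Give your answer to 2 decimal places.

15.00

The intersection is the polygon with vertices (8,5), (2,5), (2,7), (5,7), (5,8), (8,8).
By the shoelace formula its area is 15.00.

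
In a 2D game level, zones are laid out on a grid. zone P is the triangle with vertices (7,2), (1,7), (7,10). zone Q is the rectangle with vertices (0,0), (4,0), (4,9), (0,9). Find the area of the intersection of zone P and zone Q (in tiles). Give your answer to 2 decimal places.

6.00

The intersection is the polygon with vertices (1,7), (4,8.5), (4,4.5).
By the shoelace formula its area is 6.00.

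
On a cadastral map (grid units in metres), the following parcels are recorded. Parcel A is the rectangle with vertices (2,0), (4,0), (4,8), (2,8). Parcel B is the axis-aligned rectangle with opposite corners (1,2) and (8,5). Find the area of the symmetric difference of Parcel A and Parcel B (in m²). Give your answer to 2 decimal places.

25.00

|Parcel A∩Parcel B|: x∈[2,4], y∈[2,5] → 2·3 = 6.
|Parcel A △ Parcel B| = |Parcel A| + |Parcel B| − 2·|Parcel A∩Parcel B| = 16 + 21 − 12 = 25.00.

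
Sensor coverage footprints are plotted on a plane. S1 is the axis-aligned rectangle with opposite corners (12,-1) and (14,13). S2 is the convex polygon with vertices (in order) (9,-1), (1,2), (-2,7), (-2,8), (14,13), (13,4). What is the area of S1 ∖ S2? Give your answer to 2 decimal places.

14.50

|S1| = 28, |S1∩S2| = 13.5.
|S1 ∖ S2| = |S1| − |S1∩S2| = 28 − 13.5 = 14.50.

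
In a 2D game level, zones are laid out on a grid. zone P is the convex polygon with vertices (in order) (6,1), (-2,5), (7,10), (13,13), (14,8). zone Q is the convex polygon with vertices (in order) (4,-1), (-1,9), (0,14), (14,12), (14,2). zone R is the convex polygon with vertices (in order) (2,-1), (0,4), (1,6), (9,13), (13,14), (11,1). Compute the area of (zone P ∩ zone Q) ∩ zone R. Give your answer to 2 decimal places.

73.48

|zone P ∩ zone Q| = 81.3964.
|(zone P ∩ zone Q) ∩ zone R| = 73.48.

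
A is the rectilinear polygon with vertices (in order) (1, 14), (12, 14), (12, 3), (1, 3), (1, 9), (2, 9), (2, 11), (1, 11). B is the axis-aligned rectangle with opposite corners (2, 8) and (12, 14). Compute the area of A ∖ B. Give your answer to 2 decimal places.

|A| = 119, |A∩B| = 60.
|A ∖ B| = |A| − |A∩B| = 119 − 60 = 59.00.

59.00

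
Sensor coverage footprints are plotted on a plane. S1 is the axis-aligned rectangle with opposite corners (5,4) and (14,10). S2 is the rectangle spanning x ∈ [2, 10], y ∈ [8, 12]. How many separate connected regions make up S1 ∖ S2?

1

S1 ∖ S2 is a single connected region.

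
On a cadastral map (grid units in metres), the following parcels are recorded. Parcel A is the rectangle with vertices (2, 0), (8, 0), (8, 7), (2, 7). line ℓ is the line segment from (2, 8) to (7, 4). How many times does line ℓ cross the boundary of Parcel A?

The segment meets the boundary at (3.25,7).

1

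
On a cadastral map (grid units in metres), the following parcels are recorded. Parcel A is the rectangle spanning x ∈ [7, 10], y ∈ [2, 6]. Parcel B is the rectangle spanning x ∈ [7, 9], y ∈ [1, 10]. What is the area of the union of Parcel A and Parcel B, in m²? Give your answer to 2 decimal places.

22.00

By inclusion–exclusion:
Individual areas: |Parcel A| = 12, |Parcel B| = 18.
|Parcel A∩Parcel B|: x∈[7,9], y∈[2,6] → 2·4 = 8.
|Parcel A ∪ Parcel B| = 30 − 8 = 22.00.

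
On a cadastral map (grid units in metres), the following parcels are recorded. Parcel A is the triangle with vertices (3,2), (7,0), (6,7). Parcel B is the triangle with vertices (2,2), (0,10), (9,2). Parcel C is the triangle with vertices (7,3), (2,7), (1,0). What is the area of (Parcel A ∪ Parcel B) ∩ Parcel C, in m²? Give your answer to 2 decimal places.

15.64

The region (Parcel A ∪ Parcel B) ∩ Parcel C is the polygon with vertices (3,2), (2,2), (1.546,3.818), (2,7), (7,3), (4,1.5).
By the shoelace formula its area is 15.64.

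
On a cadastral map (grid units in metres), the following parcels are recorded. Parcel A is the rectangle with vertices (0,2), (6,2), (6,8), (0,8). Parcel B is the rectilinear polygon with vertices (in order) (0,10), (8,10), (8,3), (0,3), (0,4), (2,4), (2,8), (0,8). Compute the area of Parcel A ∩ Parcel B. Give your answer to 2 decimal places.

22.00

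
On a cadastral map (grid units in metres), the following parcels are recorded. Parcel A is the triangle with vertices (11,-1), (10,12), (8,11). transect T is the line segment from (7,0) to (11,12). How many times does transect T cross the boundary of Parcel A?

The segment meets the boundary at (10.188,9.562), (9.143,6.429).

2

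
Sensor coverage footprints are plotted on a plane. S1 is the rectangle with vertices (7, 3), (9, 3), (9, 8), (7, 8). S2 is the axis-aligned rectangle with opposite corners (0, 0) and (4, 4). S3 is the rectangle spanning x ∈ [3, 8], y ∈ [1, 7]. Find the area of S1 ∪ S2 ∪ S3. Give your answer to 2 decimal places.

49.00

By inclusion–exclusion:
Individual areas: |S1| = 10, |S2| = 16, |S3| = 30.
|S1∩S2| = 0 (no overlap).
|S1∩S3|: x∈[7,8], y∈[3,7] → 1·4 = 4.
|S2∩S3|: x∈[3,4], y∈[1,4] → 1·3 = 3.
|S1∩S2∩S3| = 0.
|S1 ∪ S2 ∪ S3| = 56 − 7 + 0 = 49.00.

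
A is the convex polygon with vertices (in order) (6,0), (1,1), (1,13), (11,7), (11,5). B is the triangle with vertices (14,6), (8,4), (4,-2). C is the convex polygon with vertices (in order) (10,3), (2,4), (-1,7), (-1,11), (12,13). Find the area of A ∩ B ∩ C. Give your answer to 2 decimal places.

The intersection is the polygon with vertices (8,4), (10.357,4.786), (10.25,4.25), (9.111,3.111), (7.538,3.308).
By the shoelace formula its area is 2.32.

2.32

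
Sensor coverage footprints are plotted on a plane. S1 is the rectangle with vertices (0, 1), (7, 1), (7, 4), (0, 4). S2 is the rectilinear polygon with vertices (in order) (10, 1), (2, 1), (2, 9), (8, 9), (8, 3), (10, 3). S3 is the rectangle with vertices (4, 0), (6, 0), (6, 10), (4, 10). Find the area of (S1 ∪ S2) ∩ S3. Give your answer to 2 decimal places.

The region (S1 ∪ S2) ∩ S3 is the polygon with vertices (6,9), (6,1), (4,1), (4,9).
By the shoelace formula its area is 16.00.

16.00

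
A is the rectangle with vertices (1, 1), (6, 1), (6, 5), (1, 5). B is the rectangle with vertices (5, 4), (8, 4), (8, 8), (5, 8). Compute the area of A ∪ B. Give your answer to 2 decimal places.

31.00

By inclusion–exclusion:
Individual areas: |A| = 20, |B| = 12.
|A∩B|: x∈[5,6], y∈[4,5] → 1·1 = 1.
|A ∪ B| = 32 − 1 = 31.00.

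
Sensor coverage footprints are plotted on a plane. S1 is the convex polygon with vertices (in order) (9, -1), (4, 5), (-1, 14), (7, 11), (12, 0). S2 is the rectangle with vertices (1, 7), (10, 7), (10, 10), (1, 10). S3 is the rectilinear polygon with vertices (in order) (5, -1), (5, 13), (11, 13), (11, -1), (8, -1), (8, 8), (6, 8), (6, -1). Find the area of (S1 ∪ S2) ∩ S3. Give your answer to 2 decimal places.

37.27

|S1 ∪ S2| = 80.2576.
|(S1 ∪ S2) ∩ S3| = 37.27.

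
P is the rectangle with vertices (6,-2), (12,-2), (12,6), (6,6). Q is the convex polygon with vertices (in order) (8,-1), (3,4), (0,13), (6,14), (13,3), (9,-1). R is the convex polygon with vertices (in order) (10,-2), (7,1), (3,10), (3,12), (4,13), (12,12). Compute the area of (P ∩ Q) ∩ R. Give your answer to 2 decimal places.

26.61

The region (P ∩ Q) ∩ R is the polygon with vertices (9,-1), (7,1), (6,3.25), (6,6), (11.091,6), (11.133,5.933), (10.333,0.333).
By the shoelace formula its area is 26.61.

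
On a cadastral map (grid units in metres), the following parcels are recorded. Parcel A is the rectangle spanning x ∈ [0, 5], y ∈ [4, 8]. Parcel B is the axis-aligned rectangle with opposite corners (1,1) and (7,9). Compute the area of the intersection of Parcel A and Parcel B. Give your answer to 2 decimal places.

|Parcel A∩Parcel B|: x∈[1,5], y∈[4,8] → 4·4 = 16.

16.00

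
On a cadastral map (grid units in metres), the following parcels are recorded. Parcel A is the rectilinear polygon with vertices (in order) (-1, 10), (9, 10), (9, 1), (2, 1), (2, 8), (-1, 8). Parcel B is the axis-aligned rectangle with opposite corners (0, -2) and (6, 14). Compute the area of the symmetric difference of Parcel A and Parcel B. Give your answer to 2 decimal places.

|Parcel A| = 69, |Parcel B| = 96, |Parcel A∩Parcel B| = 40.
|Parcel A △ Parcel B| = |Parcel A| + |Parcel B| − 2·|Parcel A∩Parcel B| = 69 + 96 − 80 = 85.00.

85.00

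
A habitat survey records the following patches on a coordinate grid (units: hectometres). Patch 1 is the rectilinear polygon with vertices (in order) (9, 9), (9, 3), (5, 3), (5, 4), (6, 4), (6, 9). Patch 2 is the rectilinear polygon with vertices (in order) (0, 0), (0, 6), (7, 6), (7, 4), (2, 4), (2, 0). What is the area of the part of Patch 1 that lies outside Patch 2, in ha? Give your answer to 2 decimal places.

17.00

|Patch 1| = 19, |Patch 1∩Patch 2| = 2.
|Patch 1 ∖ Patch 2| = |Patch 1| − |Patch 1∩Patch 2| = 19 − 2 = 17.00.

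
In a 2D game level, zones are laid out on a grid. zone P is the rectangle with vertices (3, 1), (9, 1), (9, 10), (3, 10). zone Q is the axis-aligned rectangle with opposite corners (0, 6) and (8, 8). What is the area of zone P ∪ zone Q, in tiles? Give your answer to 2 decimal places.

60.00

By inclusion–exclusion:
Individual areas: |zone P| = 54, |zone Q| = 16.
|zone P∩zone Q|: x∈[3,8], y∈[6,8] → 5·2 = 10.
|zone P ∪ zone Q| = 70 − 10 = 60.00.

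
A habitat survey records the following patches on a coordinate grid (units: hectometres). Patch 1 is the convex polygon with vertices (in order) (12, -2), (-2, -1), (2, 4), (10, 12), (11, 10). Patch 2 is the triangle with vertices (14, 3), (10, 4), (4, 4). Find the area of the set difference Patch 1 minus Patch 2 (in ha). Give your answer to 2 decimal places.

|Patch 1| = 106, |Patch 1∩Patch 2| = 2.5489.
|Patch 1 ∖ Patch 2| = |Patch 1| − |Patch 1∩Patch 2| = 106 − 2.5489 = 103.45.

103.45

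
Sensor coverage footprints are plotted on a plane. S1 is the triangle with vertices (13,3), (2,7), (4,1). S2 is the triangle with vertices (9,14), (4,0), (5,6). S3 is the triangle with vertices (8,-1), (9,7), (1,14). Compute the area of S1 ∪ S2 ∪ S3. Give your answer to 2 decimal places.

57.23

By inclusion–exclusion:
Individual areas: |S1| = 29, |S2| = 8, |S3| = 35.5.
|S1∩S2| = 3.0197.
|S1∩S3| = 9.2358.
|S2∩S3| = 3.8661.
|S1∩S2∩S3| = 0.8482.
|S1 ∪ S2 ∪ S3| = 72.5 − 16.1215 + 0.8482 = 57.23.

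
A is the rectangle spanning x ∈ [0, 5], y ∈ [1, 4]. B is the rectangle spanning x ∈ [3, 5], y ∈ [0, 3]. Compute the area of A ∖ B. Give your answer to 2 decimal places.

11.00

|A∩B|: x∈[3,5], y∈[1,3] → 2·2 = 4.
|A| = 15.
|A ∖ B| = |A| − |A∩B| = 15 − 4 = 11.00.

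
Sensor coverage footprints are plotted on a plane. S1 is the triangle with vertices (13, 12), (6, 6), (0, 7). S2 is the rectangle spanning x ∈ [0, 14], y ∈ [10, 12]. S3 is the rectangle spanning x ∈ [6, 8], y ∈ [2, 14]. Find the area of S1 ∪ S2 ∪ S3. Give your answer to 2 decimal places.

By inclusion–exclusion:
Individual areas: |S1| = 21.5, |S2| = 28, |S3| = 24.
|S1∩S2| = 2.8667.
|S1∩S3| = 5.6703.
|S2∩S3|: x∈[6,8], y∈[10,12] → 2·2 = 4.
|S1∩S2∩S3| = 0.0077.
|S1 ∪ S2 ∪ S3| = 73.5 − 12.537 + 0.0077 = 60.97.

60.97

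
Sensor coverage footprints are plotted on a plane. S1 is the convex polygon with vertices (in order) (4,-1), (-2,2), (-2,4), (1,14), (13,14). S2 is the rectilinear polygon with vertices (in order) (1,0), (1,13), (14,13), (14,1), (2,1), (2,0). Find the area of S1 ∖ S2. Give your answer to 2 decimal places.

|S1| = 133.5, |S1∩S2| = 94.35.
|S1 ∖ S2| = |S1| − |S1∩S2| = 133.5 − 94.35 = 39.15.

39.15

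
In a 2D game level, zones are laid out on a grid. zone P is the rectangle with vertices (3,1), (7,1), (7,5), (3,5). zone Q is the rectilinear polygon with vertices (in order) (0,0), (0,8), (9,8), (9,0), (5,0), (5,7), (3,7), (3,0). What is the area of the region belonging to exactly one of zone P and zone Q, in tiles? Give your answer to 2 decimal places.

|zone P| = 16, |zone Q| = 58, |zone P∩zone Q| = 8.
|zone P △ zone Q| = |zone P| + |zone Q| − 2·|zone P∩zone Q| = 16 + 58 − 16 = 58.00.

58.00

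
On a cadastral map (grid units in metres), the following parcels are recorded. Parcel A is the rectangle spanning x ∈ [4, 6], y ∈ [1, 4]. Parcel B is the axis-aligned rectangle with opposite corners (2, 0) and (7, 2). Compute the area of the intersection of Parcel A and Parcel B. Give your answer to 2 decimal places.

|Parcel A∩Parcel B|: x∈[4,6], y∈[1,2] → 2·1 = 2.

2.00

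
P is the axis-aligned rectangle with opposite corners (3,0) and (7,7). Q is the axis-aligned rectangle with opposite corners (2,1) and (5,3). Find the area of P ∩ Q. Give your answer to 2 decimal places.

4.00

|P∩Q|: x∈[3,5], y∈[1,3] → 2·2 = 4.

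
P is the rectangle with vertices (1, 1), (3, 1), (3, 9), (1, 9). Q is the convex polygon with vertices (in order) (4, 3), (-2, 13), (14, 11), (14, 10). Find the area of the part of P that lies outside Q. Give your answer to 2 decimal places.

10.67

|P| = 16, |P∩Q| = 5.3333.
|P ∖ Q| = |P| − |P∩Q| = 16 − 5.3333 = 10.67.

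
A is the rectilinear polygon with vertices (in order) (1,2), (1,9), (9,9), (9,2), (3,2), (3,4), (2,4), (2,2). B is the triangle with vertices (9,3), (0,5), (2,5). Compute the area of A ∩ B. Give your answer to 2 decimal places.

The intersection is the polygon with vertices (1,5), (2,5), (9,3), (1,4.778).
By the shoelace formula its area is 1.89.

1.89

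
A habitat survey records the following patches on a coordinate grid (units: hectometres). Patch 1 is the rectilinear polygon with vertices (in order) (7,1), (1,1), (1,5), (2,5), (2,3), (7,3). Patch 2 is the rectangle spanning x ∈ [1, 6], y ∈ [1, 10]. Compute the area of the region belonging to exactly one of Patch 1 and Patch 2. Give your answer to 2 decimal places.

35.00

|Patch 1| = 14, |Patch 2| = 45, |Patch 1∩Patch 2| = 12.
|Patch 1 △ Patch 2| = |Patch 1| + |Patch 2| − 2·|Patch 1∩Patch 2| = 14 + 45 − 24 = 35.00.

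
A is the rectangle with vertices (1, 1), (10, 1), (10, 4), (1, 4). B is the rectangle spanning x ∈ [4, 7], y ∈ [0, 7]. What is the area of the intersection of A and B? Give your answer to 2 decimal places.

9.00

|A∩B|: x∈[4,7], y∈[1,4] → 3·3 = 9.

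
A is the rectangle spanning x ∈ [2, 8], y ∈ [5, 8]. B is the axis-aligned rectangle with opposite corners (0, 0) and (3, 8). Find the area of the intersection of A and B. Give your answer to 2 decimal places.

3.00

|A∩B|: x∈[2,3], y∈[5,8] → 1·3 = 3.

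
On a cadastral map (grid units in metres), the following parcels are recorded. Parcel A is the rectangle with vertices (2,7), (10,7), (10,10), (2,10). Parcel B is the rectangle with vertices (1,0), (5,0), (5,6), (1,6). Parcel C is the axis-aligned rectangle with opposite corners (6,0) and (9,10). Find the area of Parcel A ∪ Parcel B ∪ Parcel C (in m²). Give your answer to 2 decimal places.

69.00

By inclusion–exclusion:
Individual areas: |Parcel A| = 24, |Parcel B| = 24, |Parcel C| = 30.
|Parcel A∩Parcel B| = 0 (no overlap).
|Parcel A∩Parcel C|: x∈[6,9], y∈[7,10] → 3·3 = 9.
|Parcel B∩Parcel C| = 0 (no overlap).
|Parcel A∩Parcel B∩Parcel C| = 0.
|Parcel A ∪ Parcel B ∪ Parcel C| = 78 − 9 + 0 = 69.00.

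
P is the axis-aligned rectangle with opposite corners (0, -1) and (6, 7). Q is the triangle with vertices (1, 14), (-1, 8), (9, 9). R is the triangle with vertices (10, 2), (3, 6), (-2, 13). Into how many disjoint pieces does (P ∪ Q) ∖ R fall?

(P ∪ Q) ∖ R splits into 4 disjoint pieces (area 42.0714, area 0.9697, area 22.9284, area 2.8473).

4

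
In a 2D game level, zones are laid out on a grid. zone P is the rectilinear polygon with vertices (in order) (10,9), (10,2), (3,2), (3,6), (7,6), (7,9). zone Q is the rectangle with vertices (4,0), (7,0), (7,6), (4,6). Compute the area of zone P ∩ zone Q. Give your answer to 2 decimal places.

The intersection is the polygon with vertices (4,2), (4,6), (7,6), (7,2).
By the shoelace formula its area is 12.00.

12.00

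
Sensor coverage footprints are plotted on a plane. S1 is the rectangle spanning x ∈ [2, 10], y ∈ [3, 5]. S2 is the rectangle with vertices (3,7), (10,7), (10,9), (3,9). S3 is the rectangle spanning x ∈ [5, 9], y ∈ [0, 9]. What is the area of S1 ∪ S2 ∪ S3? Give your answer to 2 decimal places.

By inclusion–exclusion:
Individual areas: |S1| = 16, |S2| = 14, |S3| = 36.
|S1∩S2| = 0 (no overlap).
|S1∩S3|: x∈[5,9], y∈[3,5] → 4·2 = 8.
|S2∩S3|: x∈[5,9], y∈[7,9] → 4·2 = 8.
|S1∩S2∩S3| = 0.
|S1 ∪ S2 ∪ S3| = 66 − 16 + 0 = 50.00.

50.00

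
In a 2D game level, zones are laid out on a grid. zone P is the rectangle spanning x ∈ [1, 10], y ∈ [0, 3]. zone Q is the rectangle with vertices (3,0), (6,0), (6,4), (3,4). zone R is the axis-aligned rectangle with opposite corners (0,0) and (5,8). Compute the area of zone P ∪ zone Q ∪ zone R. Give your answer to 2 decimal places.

56.00

By inclusion–exclusion:
Individual areas: |zone P| = 27, |zone Q| = 12, |zone R| = 40.
|zone P∩zone Q|: x∈[3,6], y∈[0,3] → 3·3 = 9.
|zone P∩zone R|: x∈[1,5], y∈[0,3] → 4·3 = 12.
|zone Q∩zone R|: x∈[3,5], y∈[0,4] → 2·4 = 8.
|zone P∩zone Q∩zone R| = 6.
|zone P ∪ zone Q ∪ zone R| = 79 − 29 + 6 = 56.00.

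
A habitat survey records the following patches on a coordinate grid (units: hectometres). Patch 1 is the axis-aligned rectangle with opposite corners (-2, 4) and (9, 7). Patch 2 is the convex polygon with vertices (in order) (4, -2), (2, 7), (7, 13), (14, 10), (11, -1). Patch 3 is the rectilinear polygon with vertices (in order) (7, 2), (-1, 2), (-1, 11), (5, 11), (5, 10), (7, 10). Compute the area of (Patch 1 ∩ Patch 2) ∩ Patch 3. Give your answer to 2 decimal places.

14.00

The region (Patch 1 ∩ Patch 2) ∩ Patch 3 is the polygon with vertices (2.667,4), (2,7), (7,7), (7,4).
By the shoelace formula its area is 14.00.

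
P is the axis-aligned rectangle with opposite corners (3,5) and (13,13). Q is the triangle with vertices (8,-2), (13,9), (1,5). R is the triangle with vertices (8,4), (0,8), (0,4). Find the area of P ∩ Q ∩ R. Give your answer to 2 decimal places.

1.83

The intersection is the polygon with vertices (3,5.667), (4,6), (6,5), (3,5).
By the shoelace formula its area is 1.83.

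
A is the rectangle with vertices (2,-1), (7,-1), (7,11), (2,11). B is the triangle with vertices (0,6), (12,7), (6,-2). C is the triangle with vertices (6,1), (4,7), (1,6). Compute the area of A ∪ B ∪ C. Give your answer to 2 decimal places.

By inclusion–exclusion:
Individual areas: |A| = 60, |B| = 51, |C| = 10.
|A∩B| = 29.75.
|A∩C| = 9.3333.
|B∩C| = 9.039.
|A∩B∩C| = 8.4279.
|A ∪ B ∪ C| = 121 − 48.1224 + 8.4279 = 81.31.

81.31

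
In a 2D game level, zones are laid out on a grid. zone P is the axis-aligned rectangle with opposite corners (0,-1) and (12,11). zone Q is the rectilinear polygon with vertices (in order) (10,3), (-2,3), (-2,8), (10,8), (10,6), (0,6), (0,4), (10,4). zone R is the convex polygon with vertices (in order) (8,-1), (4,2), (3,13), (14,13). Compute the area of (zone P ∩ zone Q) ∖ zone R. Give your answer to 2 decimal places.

11.05

|zone P ∩ zone Q| = 30.
|(zone P ∩ zone Q) ∩ zone R| = 18.9502.
|(zone P ∩ zone Q) ∖ zone R| = 30 − 18.9502 = 11.05.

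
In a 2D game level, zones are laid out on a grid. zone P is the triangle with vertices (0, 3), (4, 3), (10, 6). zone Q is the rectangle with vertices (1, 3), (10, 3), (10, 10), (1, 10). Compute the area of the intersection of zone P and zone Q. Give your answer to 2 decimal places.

5.85

The intersection is the polygon with vertices (1,3), (1,3.3), (10,6), (4,3).
By the shoelace formula its area is 5.85.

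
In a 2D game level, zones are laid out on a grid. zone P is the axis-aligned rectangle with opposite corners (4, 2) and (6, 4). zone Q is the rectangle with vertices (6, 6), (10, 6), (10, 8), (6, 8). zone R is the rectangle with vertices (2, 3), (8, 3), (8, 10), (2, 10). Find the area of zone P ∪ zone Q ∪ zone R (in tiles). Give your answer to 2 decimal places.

By inclusion–exclusion:
Individual areas: |zone P| = 4, |zone Q| = 8, |zone R| = 42.
|zone P∩zone Q| = 0 (no overlap).
|zone P∩zone R|: x∈[4,6], y∈[3,4] → 2·1 = 2.
|zone Q∩zone R|: x∈[6,8], y∈[6,8] → 2·2 = 4.
|zone P∩zone Q∩zone R| = 0.
|zone P ∪ zone Q ∪ zone R| = 54 − 6 + 0 = 48.00.

48.00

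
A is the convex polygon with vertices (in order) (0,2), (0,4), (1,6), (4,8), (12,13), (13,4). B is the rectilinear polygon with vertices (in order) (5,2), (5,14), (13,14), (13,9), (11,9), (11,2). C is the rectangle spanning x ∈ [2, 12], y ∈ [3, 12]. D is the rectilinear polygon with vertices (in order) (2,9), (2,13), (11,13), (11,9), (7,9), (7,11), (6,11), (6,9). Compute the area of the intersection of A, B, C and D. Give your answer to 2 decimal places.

8.44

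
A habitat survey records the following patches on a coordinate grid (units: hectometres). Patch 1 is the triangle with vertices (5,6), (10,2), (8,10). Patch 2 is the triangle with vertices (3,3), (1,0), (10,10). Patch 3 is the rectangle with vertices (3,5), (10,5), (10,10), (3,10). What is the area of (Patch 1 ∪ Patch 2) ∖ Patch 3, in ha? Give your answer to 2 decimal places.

6.75

|Patch 1 ∪ Patch 2| = 18.6055.
|(Patch 1 ∪ Patch 2) ∩ Patch 3| = 11.8555.
|(Patch 1 ∪ Patch 2) ∖ Patch 3| = 18.6055 − 11.8555 = 6.75.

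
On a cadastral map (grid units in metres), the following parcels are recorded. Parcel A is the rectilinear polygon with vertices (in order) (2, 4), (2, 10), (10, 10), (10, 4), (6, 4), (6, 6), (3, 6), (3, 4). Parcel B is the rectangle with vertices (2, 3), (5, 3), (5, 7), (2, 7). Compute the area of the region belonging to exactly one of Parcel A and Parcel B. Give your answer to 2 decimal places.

44.00

|Parcel A| = 42, |Parcel B| = 12, |Parcel A∩Parcel B| = 5.
|Parcel A △ Parcel B| = |Parcel A| + |Parcel B| − 2·|Parcel A∩Parcel B| = 42 + 12 − 10 = 44.00.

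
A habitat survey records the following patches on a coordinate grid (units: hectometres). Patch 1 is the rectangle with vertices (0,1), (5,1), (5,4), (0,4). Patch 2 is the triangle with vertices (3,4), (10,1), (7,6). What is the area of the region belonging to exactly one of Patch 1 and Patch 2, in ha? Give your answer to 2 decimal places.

26.29

|Patch 1| = 15, |Patch 2| = 13, |Patch 1∩Patch 2| = 0.8571.
|Patch 1 △ Patch 2| = |Patch 1| + |Patch 2| − 2·|Patch 1∩Patch 2| = 15 + 13 − 1.7143 = 26.29.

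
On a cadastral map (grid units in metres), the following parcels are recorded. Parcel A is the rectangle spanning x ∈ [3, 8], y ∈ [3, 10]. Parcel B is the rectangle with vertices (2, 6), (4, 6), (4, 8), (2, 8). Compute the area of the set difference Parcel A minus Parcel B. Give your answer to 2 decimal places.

|Parcel A∩Parcel B|: x∈[3,4], y∈[6,8] → 1·2 = 2.
|Parcel A| = 35.
|Parcel A ∖ Parcel B| = |Parcel A| − |Parcel A∩Parcel B| = 35 − 2 = 33.00.

33.00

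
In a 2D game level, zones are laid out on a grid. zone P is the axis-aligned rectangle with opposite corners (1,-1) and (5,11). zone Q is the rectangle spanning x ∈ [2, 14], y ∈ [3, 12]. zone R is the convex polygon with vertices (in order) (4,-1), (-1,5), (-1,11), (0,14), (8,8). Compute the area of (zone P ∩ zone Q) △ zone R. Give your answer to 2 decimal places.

|zone P ∩ zone Q| = 24.
|(zone P ∩ zone Q) ∩ zone R| = 23.625.
|(zone P ∩ zone Q) △ zone R| = 24 + 76.5 − 47.25 = 53.25.

53.25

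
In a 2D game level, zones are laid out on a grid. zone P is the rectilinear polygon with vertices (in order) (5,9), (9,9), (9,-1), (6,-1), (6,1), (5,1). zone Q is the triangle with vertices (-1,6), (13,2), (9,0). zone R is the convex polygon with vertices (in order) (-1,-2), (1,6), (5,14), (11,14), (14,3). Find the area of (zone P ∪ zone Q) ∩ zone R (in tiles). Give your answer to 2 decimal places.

40.29

|zone P ∪ zone Q| = 49.9429.
|(zone P ∪ zone Q) ∩ zone R| = 40.29.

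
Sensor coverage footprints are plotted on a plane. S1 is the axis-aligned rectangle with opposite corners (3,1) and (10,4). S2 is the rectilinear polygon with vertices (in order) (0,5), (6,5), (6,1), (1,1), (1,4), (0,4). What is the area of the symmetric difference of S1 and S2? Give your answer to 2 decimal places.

24.00

|S1| = 21, |S2| = 21, |S1∩S2| = 9.
|S1 △ S2| = |S1| + |S2| − 2·|S1∩S2| = 21 + 21 − 18 = 24.00.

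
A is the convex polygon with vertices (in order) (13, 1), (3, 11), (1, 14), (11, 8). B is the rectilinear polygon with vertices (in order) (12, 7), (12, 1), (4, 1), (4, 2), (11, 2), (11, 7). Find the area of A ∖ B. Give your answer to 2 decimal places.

|A| = 34, |A∩B| = 3.6071.
|A ∖ B| = |A| − |A∩B| = 34 − 3.6071 = 30.39.

30.39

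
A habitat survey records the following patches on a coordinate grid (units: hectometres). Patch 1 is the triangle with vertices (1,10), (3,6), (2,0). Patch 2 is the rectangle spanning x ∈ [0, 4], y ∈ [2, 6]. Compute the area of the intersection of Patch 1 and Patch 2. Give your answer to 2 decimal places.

4.27

The intersection is the polygon with vertices (2.333,2), (1.8,2), (1.4,6), (3,6).
By the shoelace formula its area is 4.27.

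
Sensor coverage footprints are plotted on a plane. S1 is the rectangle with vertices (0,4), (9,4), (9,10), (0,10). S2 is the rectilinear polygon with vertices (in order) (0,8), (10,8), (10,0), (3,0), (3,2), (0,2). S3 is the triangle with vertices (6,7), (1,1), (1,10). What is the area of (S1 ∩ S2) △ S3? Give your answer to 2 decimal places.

|S1 ∩ S2| = 36.
|(S1 ∩ S2) ∩ S3| = 15.4167.
|(S1 ∩ S2) △ S3| = 36 + 22.5 − 30.8333 = 27.67.

27.67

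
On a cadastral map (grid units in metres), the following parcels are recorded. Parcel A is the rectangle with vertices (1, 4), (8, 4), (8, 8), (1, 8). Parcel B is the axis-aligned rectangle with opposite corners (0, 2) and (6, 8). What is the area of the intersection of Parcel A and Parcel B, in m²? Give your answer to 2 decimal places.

|Parcel A∩Parcel B|: x∈[1,6], y∈[4,8] → 5·4 = 20.

20.00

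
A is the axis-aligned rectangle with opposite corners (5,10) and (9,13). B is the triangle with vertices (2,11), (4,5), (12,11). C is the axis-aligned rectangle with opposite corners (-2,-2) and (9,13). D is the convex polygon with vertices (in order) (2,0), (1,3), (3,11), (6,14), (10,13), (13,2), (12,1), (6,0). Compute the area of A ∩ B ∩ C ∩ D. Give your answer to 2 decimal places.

The intersection is the polygon with vertices (5,11), (9,11), (9,10), (5,10).
By the shoelace formula its area is 4.00.

4.00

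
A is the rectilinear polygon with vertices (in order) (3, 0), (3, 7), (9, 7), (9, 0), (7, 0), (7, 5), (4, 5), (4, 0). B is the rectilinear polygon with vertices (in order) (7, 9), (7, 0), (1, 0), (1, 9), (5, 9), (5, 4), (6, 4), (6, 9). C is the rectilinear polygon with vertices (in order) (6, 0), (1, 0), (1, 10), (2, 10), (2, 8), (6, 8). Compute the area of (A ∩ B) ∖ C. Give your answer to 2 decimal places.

2.00

|A ∩ B| = 11.
|(A ∩ B) ∩ C| = 9.
|(A ∩ B) ∖ C| = 11 − 9 = 2.00.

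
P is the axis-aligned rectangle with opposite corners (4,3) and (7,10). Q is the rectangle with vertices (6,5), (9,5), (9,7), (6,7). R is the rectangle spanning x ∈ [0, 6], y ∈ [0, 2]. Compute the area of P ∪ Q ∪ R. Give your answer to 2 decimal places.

By inclusion–exclusion:
Individual areas: |P| = 21, |Q| = 6, |R| = 12.
|P∩Q|: x∈[6,7], y∈[5,7] → 1·2 = 2.
|P∩R| = 0 (no overlap).
|Q∩R| = 0 (no overlap).
|P∩Q∩R| = 0.
|P ∪ Q ∪ R| = 39 − 2 + 0 = 37.00.

37.00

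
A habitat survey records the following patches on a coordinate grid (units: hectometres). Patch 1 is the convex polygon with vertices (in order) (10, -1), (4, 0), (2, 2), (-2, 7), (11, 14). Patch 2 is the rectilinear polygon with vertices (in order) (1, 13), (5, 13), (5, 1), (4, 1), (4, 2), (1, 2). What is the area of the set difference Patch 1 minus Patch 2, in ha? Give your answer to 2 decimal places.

|Patch 1| = 113, |Patch 1∩Patch 2| = 31.1442.
|Patch 1 ∖ Patch 2| = |Patch 1| − |Patch 1∩Patch 2| = 113 − 31.1442 = 81.86.

81.86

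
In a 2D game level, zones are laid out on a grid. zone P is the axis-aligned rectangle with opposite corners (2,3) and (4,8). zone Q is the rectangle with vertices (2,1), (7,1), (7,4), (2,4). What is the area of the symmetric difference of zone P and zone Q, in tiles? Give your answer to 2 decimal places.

|zone P∩zone Q|: x∈[2,4], y∈[3,4] → 2·1 = 2.
|zone P △ zone Q| = |zone P| + |zone Q| − 2·|zone P∩zone Q| = 10 + 15 − 4 = 21.00.

21.00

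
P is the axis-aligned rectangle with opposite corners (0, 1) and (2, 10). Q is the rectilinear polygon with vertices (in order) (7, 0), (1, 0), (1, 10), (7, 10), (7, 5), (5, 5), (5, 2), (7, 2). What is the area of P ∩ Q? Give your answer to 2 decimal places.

The intersection is the polygon with vertices (2,1), (1,1), (1,10), (2,10).
By the shoelace formula its area is 9.00.

9.00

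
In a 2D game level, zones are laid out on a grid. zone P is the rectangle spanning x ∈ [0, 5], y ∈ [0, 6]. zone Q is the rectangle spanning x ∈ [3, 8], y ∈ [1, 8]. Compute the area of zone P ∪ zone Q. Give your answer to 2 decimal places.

55.00

By inclusion–exclusion:
Individual areas: |zone P| = 30, |zone Q| = 35.
|zone P∩zone Q|: x∈[3,5], y∈[1,6] → 2·5 = 10.
|zone P ∪ zone Q| = 65 − 10 = 55.00.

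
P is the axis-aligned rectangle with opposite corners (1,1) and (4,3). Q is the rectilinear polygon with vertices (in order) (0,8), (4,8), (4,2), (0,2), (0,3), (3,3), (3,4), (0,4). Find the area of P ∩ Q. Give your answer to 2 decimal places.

The intersection is the polygon with vertices (4,2), (1,2), (1,3), (3,3), (4,3).
By the shoelace formula its area is 3.00.

3.00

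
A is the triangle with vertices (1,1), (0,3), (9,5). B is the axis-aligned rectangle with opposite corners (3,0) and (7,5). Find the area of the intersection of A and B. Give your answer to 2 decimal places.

The intersection is the polygon with vertices (7,4.556), (7,4), (3,2), (3,3.667).
By the shoelace formula its area is 4.44.

4.44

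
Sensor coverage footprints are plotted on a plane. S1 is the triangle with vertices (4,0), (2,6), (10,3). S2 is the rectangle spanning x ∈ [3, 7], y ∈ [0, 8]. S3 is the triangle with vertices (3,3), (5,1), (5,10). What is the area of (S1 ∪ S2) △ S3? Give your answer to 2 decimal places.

29.39

|S1 ∪ S2| = 37.25.
|(S1 ∪ S2) ∩ S3| = 8.4286.
|(S1 ∪ S2) △ S3| = 37.25 + 9 − 16.8571 = 29.39.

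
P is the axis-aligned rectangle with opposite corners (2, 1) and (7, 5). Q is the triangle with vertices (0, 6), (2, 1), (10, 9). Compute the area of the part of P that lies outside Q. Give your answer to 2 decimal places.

|P| = 20, |P∩Q| = 8.
|P ∖ Q| = |P| − |P∩Q| = 20 − 8 = 12.00.

12.00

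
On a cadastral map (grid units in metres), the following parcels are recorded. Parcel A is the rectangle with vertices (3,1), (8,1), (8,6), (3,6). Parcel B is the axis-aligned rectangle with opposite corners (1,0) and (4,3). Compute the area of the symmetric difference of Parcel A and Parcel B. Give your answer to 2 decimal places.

30.00

|Parcel A∩Parcel B|: x∈[3,4], y∈[1,3] → 1·2 = 2.
|Parcel A △ Parcel B| = |Parcel A| + |Parcel B| − 2·|Parcel A∩Parcel B| = 25 + 9 − 4 = 30.00.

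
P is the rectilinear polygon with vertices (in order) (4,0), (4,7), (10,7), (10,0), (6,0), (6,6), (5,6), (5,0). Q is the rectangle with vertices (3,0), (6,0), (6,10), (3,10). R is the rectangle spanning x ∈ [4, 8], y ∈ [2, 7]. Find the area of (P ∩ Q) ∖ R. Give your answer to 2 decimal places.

2.00

|P ∩ Q| = 8.
|(P ∩ Q) ∩ R| = 6.
|(P ∩ Q) ∖ R| = 8 − 6 = 2.00.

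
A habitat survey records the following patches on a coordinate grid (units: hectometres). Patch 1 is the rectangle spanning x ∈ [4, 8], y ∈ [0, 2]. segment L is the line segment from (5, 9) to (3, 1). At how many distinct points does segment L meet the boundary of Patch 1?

The segment lies entirely outside Patch 1 and never meets its boundary.

0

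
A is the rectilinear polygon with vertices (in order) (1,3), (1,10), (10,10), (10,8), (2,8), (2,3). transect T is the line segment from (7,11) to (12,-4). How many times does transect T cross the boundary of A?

The segment meets the boundary at (8,8), (7.333,10).

2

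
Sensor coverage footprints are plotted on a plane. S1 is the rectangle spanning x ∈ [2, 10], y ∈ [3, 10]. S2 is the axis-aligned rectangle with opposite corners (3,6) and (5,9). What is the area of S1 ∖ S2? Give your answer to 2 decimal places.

50.00

|S1∩S2|: x∈[3,5], y∈[6,9] → 2·3 = 6.
|S1| = 56.
|S1 ∖ S2| = |S1| − |S1∩S2| = 56 − 6 = 50.00.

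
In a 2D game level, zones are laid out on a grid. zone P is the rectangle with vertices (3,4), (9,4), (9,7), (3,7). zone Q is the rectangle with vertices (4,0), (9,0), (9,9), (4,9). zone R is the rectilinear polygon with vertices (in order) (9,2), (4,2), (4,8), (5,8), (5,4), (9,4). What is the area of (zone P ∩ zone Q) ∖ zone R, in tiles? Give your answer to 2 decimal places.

|zone P ∩ zone Q| = 15.
|(zone P ∩ zone Q) ∩ zone R| = 3.
|(zone P ∩ zone Q) ∖ zone R| = 15 − 3 = 12.00.

12.00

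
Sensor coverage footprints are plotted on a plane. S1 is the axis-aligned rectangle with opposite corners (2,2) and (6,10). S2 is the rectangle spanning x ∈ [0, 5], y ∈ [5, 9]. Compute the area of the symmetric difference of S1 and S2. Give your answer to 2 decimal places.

28.00

|S1∩S2|: x∈[2,5], y∈[5,9] → 3·4 = 12.
|S1 △ S2| = |S1| + |S2| − 2·|S1∩S2| = 32 + 20 − 24 = 28.00.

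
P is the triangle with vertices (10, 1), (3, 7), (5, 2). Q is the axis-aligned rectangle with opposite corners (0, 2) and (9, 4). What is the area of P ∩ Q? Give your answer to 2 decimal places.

The intersection is the polygon with vertices (8.833,2), (5,2), (4.2,4), (6.5,4).
By the shoelace formula its area is 6.13.

6.13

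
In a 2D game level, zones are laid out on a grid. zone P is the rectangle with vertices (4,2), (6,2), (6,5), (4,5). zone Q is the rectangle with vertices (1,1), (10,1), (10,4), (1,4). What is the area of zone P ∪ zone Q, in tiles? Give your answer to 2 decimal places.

29.00

By inclusion–exclusion:
Individual areas: |zone P| = 6, |zone Q| = 27.
|zone P∩zone Q|: x∈[4,6], y∈[2,4] → 2·2 = 4.
|zone P ∪ zone Q| = 33 − 4 = 29.00.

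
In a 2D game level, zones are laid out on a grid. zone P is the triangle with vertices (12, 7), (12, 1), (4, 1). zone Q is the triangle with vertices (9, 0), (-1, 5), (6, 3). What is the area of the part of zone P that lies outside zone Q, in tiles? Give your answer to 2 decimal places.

21.92

|zone P| = 24, |zone P∩zone Q| = 2.0786.
|zone P ∖ zone Q| = |zone P| − |zone P∩zone Q| = 24 − 2.0786 = 21.92.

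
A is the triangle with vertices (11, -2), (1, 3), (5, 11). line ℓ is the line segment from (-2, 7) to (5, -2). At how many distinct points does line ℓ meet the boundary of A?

The segment meets the boundary at (1.182,2.909), (1.043,3.087).

2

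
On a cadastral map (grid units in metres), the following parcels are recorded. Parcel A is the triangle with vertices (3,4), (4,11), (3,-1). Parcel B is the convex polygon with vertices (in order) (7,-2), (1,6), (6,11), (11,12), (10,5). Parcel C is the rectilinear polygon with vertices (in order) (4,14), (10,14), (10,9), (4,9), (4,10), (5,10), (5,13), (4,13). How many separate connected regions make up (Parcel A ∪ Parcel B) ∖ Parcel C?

1

(Parcel A ∪ Parcel B) ∖ Parcel C is a single connected region.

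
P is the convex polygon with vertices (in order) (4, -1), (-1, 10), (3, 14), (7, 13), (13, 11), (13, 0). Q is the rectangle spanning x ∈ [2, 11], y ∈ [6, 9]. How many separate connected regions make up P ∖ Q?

1

P ∖ Q is a single connected region.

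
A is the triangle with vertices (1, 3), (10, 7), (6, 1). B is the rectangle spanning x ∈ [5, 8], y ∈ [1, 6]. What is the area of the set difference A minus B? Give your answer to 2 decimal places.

8.88

|A| = 19, |A∩B| = 10.1194.
|A ∖ B| = |A| − |A∩B| = 19 − 10.1194 = 8.88.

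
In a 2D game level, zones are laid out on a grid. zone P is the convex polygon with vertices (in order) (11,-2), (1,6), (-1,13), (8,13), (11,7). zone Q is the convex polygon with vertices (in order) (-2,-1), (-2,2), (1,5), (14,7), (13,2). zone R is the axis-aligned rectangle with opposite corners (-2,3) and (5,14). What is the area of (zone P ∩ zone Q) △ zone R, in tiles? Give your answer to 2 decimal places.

100.48

|zone P ∩ zone Q| = 31.7365.
|(zone P ∩ zone Q) ∩ zone R| = 4.13.
|(zone P ∩ zone Q) △ zone R| = 31.7365 + 77 − 8.2599 = 100.48.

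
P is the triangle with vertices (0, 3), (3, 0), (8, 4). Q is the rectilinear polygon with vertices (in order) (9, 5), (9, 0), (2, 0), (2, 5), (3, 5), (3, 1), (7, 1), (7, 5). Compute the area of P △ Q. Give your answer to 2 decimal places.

24.95

|P| = 13.5, |Q| = 19, |P∩Q| = 3.775.
|P △ Q| = |P| + |Q| − 2·|P∩Q| = 13.5 + 19 − 7.55 = 24.95.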